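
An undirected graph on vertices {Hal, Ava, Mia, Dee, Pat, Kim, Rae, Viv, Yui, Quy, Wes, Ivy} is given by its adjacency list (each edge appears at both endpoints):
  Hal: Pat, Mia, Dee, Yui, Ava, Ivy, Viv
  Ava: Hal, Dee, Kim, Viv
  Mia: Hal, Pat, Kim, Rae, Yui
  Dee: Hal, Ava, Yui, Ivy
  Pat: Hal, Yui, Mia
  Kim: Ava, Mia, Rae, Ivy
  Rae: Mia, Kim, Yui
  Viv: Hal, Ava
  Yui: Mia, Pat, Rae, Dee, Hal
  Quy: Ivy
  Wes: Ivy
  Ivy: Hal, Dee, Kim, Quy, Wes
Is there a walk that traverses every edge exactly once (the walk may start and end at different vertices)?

Degrees: Hal:7, Ava:4, Mia:5, Dee:4, Pat:3, Kim:4, Rae:3, Viv:2, Yui:5, Quy:1, Wes:1, Ivy:5
Odd-degree vertices: Hal, Mia, Pat, Rae, Yui, Quy, Wes, Ivy (8 total).
With 8 odd-degree vertices (more than two), no single trail can use every edge.

No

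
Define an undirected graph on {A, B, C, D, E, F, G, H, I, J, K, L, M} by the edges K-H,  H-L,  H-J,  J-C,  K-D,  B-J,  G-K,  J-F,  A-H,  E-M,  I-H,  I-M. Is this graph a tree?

|V| = 13, |E| = 12.
Connected and |E| = |V| - 1, which characterizes a tree.

Yes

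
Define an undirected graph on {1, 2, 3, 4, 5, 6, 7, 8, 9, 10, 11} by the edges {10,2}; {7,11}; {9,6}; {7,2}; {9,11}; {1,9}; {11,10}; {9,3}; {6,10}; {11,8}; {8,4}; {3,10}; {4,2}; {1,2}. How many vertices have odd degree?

0

Degrees: 1:2, 2:4, 3:2, 4:2, 5:0, 6:2, 7:2, 8:2, 9:4, 10:4, 11:4
Odd-degree vertices: none.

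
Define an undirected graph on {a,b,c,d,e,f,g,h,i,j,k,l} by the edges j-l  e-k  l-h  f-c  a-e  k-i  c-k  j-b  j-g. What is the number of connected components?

Component: {d}
Component: {b, g, h, j, l}
Component: {a, c, e, f, i, k}

3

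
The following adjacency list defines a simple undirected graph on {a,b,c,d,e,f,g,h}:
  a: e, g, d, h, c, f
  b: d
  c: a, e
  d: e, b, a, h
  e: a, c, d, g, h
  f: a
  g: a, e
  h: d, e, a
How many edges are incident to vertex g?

Neighbors of g: a, e.

2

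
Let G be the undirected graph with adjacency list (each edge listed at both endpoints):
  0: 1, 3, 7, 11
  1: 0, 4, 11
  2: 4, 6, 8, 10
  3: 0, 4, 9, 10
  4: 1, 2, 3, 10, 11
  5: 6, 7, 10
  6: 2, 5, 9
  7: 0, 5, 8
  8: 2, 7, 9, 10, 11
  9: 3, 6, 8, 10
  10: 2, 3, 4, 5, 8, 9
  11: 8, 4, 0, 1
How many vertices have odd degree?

6

Degrees: 0:4, 1:3, 2:4, 3:4, 4:5, 5:3, 6:3, 7:3, 8:5, 9:4, 10:6, 11:4
Odd-degree vertices: 1, 4, 5, 6, 7, 8.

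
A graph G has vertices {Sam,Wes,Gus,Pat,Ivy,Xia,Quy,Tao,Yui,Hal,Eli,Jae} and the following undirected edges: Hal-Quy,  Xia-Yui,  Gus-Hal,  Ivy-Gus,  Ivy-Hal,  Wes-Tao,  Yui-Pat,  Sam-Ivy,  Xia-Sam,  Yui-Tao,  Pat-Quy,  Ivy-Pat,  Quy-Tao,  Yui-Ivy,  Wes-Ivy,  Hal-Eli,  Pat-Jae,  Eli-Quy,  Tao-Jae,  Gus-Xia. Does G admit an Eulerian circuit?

Degrees: Sam:2, Wes:2, Gus:3, Pat:4, Ivy:6, Xia:3, Quy:4, Tao:4, Yui:4, Hal:4, Eli:2, Jae:2
Gus, Xia have odd degree; an Eulerian circuit needs every degree to be even, so none exists.

No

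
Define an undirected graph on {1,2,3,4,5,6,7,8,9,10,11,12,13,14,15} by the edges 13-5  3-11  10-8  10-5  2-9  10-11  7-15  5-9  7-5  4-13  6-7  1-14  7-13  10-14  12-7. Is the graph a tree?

No

|V| = 15, |E| = 15.
Connected but with 15 > 14 edges, so it has a cycle and is not a tree.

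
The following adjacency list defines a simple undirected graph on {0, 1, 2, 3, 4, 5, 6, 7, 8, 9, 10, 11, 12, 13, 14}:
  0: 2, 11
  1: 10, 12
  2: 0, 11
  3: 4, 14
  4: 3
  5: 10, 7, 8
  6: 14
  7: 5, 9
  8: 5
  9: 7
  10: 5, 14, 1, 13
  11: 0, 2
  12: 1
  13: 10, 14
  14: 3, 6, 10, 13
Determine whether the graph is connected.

Component: {0, 2, 11}
Component: {1, 3, 4, 5, 6, 7, 8, 9, 10, 12, 13, 14}
No edge joins these 2 groups, so the graph is disconnected.

No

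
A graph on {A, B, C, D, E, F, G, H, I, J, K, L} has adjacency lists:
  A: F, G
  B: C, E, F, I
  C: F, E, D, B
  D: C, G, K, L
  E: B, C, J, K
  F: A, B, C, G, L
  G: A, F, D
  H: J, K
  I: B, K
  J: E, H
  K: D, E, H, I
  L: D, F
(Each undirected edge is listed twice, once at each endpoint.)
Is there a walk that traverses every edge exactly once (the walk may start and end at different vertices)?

Degrees: A:2, B:4, C:4, D:4, E:4, F:5, G:3, H:2, I:2, J:2, K:4, L:2
Odd-degree vertices: F, G (2 total).
The non-isolated vertices are connected and exactly 2 have odd degree, so an Eulerian trail exists (from F to G).

Yes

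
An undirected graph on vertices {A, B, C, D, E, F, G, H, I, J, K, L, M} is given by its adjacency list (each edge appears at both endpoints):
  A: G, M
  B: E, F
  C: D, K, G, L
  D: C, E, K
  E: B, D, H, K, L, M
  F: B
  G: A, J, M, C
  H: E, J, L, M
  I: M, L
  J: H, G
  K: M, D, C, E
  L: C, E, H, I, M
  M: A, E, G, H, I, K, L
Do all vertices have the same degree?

Degrees: A:2, B:2, C:4, D:3, E:6, F:1, G:4, H:4, I:2, J:2, K:4, L:5, M:7
Vertex F has degree 1 while M has degree 7, so the graph is not regular.

No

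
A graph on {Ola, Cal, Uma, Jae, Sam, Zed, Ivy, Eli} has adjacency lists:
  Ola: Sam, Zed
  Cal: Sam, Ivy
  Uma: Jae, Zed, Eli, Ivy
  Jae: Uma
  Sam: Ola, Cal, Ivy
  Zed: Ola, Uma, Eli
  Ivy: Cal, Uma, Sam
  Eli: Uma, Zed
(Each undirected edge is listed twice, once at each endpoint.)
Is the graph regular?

Degrees: Ola:2, Cal:2, Uma:4, Jae:1, Sam:3, Zed:3, Ivy:3, Eli:2
Vertex Jae has degree 1 while Uma has degree 4, so the graph is not regular.

No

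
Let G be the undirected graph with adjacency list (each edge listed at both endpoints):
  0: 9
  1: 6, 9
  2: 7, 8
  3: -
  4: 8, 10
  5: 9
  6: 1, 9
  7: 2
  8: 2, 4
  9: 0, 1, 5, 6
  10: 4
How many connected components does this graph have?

3

Component: {3}
Component: {0, 1, 5, 6, 9}
Component: {2, 4, 7, 8, 10}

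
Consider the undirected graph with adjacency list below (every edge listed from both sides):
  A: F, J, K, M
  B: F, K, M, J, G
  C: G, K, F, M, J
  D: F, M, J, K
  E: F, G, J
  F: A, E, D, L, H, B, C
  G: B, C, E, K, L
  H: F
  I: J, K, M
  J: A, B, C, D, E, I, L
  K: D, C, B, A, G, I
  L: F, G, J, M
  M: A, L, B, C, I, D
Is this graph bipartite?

No

B-G-K-B is an odd cycle (length 3), and a bipartite graph can contain only even cycles.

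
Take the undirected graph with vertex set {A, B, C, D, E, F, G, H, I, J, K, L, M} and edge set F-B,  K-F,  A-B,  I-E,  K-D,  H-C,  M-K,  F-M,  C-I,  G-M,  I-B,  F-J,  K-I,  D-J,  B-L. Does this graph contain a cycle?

Yes

The graph has 13 vertices, 15 edges, and 1 connected component.
Since 15 > 13 - 1, a cycle must exist; for instance K-M-F-J-D-K.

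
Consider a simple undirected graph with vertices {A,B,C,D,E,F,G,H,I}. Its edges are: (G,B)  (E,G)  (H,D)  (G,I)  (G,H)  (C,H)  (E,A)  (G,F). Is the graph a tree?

Yes

|V| = 9, |E| = 8.
It is connected with exactly 8 edges, hence acyclic — it is a tree.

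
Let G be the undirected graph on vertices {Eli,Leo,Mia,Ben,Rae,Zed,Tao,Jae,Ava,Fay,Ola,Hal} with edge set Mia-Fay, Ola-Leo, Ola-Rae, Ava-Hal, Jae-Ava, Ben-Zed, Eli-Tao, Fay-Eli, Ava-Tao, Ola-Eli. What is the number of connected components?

2

Component: {Ben, Zed}
Component: {Eli, Leo, Mia, Rae, Tao, Jae, Ava, Fay, Ola, Hal}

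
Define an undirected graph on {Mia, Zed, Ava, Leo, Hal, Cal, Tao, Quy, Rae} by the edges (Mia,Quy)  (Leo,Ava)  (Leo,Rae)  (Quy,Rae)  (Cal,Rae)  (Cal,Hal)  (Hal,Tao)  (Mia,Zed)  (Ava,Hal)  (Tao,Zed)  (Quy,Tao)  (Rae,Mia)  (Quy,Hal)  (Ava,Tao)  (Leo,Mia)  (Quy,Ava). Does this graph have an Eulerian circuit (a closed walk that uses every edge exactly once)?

No

Degrees: Mia:4, Zed:2, Ava:4, Leo:3, Hal:4, Cal:2, Tao:4, Quy:5, Rae:4
Leo, Quy have odd degree; an Eulerian circuit needs every degree to be even, so none exists.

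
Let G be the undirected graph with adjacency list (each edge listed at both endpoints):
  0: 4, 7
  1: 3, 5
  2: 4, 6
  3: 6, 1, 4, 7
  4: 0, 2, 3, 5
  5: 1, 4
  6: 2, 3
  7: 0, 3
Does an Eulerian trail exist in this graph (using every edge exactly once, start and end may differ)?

Degrees: 0:2, 1:2, 2:2, 3:4, 4:4, 5:2, 6:2, 7:2
Odd-degree vertices: none (0 total).
The non-isolated vertices are connected and exactly 0 have odd degree, so an Eulerian trail exists.

Yes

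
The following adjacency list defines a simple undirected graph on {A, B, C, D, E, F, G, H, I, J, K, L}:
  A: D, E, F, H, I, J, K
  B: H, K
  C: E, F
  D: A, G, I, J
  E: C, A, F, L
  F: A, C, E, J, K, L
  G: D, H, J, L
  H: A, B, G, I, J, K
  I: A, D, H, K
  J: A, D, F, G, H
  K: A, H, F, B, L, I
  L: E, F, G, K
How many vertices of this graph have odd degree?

Degrees: A:7, B:2, C:2, D:4, E:4, F:6, G:4, H:6, I:4, J:5, K:6, L:4
Odd-degree vertices: A, J.

2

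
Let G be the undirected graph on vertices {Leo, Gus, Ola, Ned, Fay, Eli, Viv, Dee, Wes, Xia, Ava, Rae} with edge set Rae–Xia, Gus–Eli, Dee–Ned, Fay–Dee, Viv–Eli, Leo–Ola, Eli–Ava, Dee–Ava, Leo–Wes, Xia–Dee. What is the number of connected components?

Component: {Leo, Ola, Wes}
Component: {Gus, Ned, Fay, Eli, Viv, Dee, Xia, Ava, Rae}

2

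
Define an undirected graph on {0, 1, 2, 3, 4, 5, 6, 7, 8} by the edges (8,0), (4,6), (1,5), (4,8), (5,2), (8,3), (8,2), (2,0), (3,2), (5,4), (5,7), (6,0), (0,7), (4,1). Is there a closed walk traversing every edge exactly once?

Degrees: 0:4, 1:2, 2:4, 3:2, 4:4, 5:4, 6:2, 7:2, 8:4
All degrees are even and the non-isolated vertices are connected — an Eulerian circuit exists.

Yes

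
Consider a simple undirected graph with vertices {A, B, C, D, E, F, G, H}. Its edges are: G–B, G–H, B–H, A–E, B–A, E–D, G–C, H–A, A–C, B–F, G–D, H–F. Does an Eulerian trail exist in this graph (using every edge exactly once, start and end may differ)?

Yes

Degrees: A:4, B:4, C:2, D:2, E:2, F:2, G:4, H:4
Odd-degree vertices: none (0 total).
The non-isolated vertices are connected and exactly 0 have odd degree, so an Eulerian trail exists.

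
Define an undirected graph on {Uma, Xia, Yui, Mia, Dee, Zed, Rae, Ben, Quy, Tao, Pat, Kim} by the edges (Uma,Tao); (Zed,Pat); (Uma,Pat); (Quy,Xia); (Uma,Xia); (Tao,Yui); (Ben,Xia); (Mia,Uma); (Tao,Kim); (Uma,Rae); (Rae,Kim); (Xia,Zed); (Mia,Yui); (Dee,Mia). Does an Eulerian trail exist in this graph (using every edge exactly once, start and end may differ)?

No

Degrees: Uma:5, Xia:4, Yui:2, Mia:3, Dee:1, Zed:2, Rae:2, Ben:1, Quy:1, Tao:3, Pat:2, Kim:2
Odd-degree vertices: Uma, Mia, Dee, Ben, Quy, Tao (6 total).
An Eulerian trail requires 0 or 2 odd-degree vertices; here there are 6.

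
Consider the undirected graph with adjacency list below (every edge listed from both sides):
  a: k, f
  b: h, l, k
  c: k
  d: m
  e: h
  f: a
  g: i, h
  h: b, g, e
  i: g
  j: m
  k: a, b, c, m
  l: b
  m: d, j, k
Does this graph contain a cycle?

The graph has 13 vertices, 12 edges, and 1 connected component.
Since 12 = 13 - 1, the graph is a forest and contains no cycle.

No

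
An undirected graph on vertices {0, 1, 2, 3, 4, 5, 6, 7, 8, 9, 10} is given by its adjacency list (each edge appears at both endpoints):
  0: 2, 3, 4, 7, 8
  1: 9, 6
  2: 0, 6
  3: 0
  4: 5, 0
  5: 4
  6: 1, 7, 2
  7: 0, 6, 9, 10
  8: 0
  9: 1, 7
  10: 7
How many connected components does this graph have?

1

Component: {0, 1, 2, 3, 4, 5, 6, 7, 8, 9, 10}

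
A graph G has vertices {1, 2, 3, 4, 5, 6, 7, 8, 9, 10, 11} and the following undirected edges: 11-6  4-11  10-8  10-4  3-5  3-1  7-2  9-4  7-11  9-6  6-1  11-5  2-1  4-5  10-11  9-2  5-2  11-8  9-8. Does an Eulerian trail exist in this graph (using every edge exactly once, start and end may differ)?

Degrees: 1:3, 2:4, 3:2, 4:4, 5:4, 6:3, 7:2, 8:3, 9:4, 10:3, 11:6
Odd-degree vertices: 1, 6, 8, 10 (4 total).
With 4 odd-degree vertices (more than two), no single trail can use every edge.

No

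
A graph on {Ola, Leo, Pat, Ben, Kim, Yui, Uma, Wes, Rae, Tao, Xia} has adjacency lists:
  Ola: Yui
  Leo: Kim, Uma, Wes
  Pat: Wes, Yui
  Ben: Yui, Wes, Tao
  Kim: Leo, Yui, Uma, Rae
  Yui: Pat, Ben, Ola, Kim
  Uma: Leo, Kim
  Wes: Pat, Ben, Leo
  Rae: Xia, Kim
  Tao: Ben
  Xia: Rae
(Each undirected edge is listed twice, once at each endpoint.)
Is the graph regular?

No

Degrees: Ola:1, Leo:3, Pat:2, Ben:3, Kim:4, Yui:4, Uma:2, Wes:3, Rae:2, Tao:1, Xia:1
Degrees are not all equal (e.g. deg(Ola)=1 but deg(Kim)=4); not regular.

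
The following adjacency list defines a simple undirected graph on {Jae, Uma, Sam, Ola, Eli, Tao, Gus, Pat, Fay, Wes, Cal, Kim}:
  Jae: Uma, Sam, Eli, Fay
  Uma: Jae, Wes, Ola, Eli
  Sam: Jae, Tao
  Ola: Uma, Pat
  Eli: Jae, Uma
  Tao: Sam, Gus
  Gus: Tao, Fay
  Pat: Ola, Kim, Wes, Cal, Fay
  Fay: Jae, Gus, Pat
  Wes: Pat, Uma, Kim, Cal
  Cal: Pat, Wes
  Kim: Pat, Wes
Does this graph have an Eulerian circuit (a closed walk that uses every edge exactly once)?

Degrees: Jae:4, Uma:4, Sam:2, Ola:2, Eli:2, Tao:2, Gus:2, Pat:5, Fay:3, Wes:4, Cal:2, Kim:2
Pat, Fay have odd degree; an Eulerian circuit needs every degree to be even, so none exists.

No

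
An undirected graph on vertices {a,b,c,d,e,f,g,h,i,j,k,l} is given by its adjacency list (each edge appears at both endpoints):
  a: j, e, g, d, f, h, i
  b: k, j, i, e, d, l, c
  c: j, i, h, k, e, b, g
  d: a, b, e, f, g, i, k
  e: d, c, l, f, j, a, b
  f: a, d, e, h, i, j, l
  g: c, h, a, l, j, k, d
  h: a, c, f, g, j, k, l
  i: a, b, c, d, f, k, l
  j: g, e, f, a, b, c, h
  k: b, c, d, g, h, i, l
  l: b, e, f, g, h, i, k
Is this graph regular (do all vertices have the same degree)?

Degrees: a:7, b:7, c:7, d:7, e:7, f:7, g:7, h:7, i:7, j:7, k:7, l:7
Every vertex has degree 7, so the graph is 7-regular.

Yes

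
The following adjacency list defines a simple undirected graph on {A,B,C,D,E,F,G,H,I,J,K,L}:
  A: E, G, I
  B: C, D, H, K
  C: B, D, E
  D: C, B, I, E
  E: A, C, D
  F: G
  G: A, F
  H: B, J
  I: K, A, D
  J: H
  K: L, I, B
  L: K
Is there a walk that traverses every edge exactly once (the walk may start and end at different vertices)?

Degrees: A:3, B:4, C:3, D:4, E:3, F:1, G:2, H:2, I:3, J:1, K:3, L:1
Odd-degree vertices: A, C, E, F, I, J, K, L (8 total).
With 8 odd-degree vertices (more than two), no single trail can use every edge.

No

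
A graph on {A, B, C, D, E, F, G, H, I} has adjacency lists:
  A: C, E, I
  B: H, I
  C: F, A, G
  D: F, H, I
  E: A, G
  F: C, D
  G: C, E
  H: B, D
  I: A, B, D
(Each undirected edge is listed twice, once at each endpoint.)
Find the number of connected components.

Component: {A, B, C, D, E, F, G, H, I}

1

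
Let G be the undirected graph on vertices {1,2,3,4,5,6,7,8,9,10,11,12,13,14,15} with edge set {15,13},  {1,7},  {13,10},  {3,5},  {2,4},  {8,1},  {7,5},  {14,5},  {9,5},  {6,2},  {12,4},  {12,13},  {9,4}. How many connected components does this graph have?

2

Component: {11}
Component: {1, 2, 3, 4, 5, 6, 7, 8, 9, 10, 12, 13, 14, 15}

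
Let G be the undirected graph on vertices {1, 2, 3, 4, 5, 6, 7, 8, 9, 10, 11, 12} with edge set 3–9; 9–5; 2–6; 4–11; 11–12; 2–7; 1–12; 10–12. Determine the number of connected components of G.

4

Component: {8}
Component: {2, 6, 7}
Component: {3, 5, 9}
Component: {1, 4, 10, 11, 12}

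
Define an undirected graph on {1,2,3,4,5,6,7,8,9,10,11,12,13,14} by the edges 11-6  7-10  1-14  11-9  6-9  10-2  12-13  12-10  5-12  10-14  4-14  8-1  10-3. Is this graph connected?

No

Component: {6, 9, 11}
Component: {1, 2, 3, 4, 5, 7, 8, 10, 12, 13, 14}
No edge joins these 2 groups, so the graph is disconnected.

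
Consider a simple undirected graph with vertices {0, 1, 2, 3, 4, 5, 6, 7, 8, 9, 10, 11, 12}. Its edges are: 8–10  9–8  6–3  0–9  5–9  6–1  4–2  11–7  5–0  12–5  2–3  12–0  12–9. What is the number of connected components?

3

Component: {7, 11}
Component: {1, 2, 3, 4, 6}
Component: {0, 5, 8, 9, 10, 12}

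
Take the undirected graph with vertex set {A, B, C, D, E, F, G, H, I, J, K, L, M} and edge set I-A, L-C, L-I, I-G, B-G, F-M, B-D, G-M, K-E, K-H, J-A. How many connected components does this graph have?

Component: {E, H, K}
Component: {A, B, C, D, F, G, I, J, L, M}

2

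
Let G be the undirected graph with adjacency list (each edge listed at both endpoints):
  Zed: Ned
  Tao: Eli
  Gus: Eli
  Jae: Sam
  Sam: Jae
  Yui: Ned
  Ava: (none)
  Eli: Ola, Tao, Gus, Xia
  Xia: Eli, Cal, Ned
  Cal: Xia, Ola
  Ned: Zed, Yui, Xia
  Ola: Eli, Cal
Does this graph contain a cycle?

|V| = 12, |E| = 10, number of components = 3.
One cycle is Xia-Eli-Ola-Cal-Xia.

Yes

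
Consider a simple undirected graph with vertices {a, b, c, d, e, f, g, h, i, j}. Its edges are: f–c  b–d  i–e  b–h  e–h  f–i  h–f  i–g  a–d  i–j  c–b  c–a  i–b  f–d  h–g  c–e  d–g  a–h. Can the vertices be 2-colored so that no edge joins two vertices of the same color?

A valid 2-coloring puts {c, d, h, i} on one side and {a, b, e, f, g, j} on the other; every edge crosses between the two sides.

Yes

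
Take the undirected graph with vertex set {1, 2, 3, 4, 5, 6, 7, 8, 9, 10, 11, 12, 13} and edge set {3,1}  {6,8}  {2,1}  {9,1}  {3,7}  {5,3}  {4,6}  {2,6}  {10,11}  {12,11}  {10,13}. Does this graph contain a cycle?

|V| = 13, |E| = 11, number of components = 2.
Since 11 = 13 - 2, the graph is a forest and contains no cycle.

No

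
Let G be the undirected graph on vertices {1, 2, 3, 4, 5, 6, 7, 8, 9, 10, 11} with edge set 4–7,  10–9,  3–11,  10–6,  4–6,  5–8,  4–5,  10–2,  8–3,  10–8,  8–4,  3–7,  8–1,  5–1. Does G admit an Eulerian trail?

Degrees: 1:2, 2:1, 3:3, 4:4, 5:3, 6:2, 7:2, 8:5, 9:1, 10:4, 11:1
Odd-degree vertices: 2, 3, 5, 8, 9, 11 (6 total).
With 6 odd-degree vertices (more than two), no single trail can use every edge.

No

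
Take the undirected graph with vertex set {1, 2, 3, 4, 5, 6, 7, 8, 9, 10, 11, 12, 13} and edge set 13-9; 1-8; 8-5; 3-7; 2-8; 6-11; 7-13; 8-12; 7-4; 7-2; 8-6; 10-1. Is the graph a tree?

Yes

The graph has 13 vertices and 12 edges.
It is connected with exactly 12 edges, hence acyclic — it is a tree.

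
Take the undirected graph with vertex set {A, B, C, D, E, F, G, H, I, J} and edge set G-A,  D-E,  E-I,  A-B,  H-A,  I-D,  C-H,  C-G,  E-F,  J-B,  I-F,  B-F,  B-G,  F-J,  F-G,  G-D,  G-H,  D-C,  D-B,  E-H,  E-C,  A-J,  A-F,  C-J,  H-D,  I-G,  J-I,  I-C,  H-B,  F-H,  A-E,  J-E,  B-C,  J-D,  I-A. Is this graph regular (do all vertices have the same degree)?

Yes

Degrees: A:7, B:7, C:7, D:7, E:7, F:7, G:7, H:7, I:7, J:7
All degrees equal 7; the graph is regular.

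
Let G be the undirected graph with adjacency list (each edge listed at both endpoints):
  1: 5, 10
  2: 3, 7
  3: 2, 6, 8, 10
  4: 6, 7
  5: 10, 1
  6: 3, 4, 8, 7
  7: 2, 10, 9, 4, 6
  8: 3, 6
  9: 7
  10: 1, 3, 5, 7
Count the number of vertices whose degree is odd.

2

Degrees: 1:2, 2:2, 3:4, 4:2, 5:2, 6:4, 7:5, 8:2, 9:1, 10:4
Odd-degree vertices: 7, 9.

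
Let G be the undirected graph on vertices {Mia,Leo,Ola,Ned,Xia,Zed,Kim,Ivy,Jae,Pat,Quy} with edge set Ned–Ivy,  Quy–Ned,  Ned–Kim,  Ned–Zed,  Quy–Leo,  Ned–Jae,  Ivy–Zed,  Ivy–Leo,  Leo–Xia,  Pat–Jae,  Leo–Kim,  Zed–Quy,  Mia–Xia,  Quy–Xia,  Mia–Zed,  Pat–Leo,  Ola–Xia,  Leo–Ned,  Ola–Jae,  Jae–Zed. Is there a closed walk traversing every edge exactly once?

No

Degrees: Mia:2, Leo:6, Ola:2, Ned:6, Xia:4, Zed:5, Kim:2, Ivy:3, Jae:4, Pat:2, Quy:4
Vertices with odd degree: Zed, Ivy. An Eulerian circuit requires all degrees even.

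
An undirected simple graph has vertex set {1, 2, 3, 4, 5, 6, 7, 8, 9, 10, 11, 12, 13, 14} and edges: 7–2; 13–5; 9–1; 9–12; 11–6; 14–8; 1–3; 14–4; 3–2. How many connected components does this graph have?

Component: {10}
Component: {5, 13}
Component: {6, 11}
Component: {4, 8, 14}
Component: {1, 2, 3, 7, 9, 12}

5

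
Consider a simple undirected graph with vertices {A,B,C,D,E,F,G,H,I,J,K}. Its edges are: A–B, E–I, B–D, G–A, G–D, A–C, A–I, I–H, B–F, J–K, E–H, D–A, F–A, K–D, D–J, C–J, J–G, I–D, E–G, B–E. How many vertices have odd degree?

Degrees: A:6, B:4, C:2, D:6, E:4, F:2, G:4, H:2, I:4, J:4, K:2
Odd-degree vertices: none.

0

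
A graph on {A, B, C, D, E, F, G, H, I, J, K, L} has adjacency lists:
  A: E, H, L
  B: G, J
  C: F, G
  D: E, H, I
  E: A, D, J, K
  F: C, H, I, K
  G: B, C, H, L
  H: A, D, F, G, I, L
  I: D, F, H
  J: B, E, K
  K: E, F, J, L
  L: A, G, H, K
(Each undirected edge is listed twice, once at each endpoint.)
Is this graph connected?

Starting from A and exploring outward reaches every vertex (A, L, E, H, K, G, D, J, I, F, C, B); the graph is connected.

Yes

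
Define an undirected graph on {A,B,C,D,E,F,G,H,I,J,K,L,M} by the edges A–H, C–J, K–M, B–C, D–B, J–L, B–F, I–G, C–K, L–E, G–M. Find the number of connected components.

Component: {A, H}
Component: {B, C, D, E, F, G, I, J, K, L, M}

2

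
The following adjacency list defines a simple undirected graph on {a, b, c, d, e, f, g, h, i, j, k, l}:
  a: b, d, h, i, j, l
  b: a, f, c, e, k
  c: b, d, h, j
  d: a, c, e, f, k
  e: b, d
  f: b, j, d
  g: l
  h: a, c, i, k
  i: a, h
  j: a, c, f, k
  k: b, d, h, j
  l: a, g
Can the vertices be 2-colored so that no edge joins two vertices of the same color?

No

h-i-a-h is an odd cycle (length 3), and a bipartite graph can contain only even cycles.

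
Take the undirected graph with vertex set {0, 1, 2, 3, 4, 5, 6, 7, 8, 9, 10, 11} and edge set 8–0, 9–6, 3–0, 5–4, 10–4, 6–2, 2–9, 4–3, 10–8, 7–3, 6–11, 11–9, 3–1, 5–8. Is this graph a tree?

|V| = 12, |E| = 14.
It is not connected, so it is not a tree.

No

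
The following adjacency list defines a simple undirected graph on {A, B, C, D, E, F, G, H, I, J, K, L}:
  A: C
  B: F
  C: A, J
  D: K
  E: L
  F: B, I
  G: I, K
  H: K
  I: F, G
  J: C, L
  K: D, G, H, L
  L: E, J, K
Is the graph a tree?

Yes

The graph has 12 vertices and 11 edges.
Connected and |E| = |V| - 1, which characterizes a tree.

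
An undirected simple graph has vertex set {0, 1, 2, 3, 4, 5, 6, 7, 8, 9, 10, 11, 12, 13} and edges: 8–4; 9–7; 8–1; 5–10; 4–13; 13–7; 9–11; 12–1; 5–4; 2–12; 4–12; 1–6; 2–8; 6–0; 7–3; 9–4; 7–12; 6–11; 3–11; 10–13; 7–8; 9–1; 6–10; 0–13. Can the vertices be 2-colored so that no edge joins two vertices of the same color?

A valid 2-coloring puts {3, 5, 6, 8, 9, 12, 13} on one side and {0, 1, 2, 4, 7, 10, 11} on the other; every edge crosses between the two sides.

Yes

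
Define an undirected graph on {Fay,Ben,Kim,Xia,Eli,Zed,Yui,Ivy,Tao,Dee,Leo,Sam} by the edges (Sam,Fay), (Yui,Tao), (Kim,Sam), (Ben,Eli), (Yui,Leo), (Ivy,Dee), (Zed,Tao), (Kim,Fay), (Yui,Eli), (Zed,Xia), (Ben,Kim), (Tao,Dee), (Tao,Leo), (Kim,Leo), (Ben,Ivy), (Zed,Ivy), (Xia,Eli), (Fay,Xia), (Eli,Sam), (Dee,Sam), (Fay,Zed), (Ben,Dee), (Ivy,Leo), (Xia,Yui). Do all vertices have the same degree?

Degrees: Fay:4, Ben:4, Kim:4, Xia:4, Eli:4, Zed:4, Yui:4, Ivy:4, Tao:4, Dee:4, Leo:4, Sam:4
All degrees equal 4; the graph is regular.

Yes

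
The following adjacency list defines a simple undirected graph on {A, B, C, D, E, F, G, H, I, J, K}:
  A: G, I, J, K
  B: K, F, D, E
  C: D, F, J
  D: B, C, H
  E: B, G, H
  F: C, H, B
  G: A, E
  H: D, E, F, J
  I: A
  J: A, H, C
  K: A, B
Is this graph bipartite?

No

A-G-E-B-K-A is an odd cycle (length 5), and a bipartite graph can contain only even cycles.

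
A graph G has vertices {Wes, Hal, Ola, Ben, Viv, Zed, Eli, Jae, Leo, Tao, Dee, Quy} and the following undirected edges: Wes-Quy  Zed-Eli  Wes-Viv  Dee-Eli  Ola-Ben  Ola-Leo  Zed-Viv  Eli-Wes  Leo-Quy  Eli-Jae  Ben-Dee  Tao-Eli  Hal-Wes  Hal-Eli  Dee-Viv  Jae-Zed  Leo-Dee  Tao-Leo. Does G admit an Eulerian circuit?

Degrees: Wes:4, Hal:2, Ola:2, Ben:2, Viv:3, Zed:3, Eli:6, Jae:2, Leo:4, Tao:2, Dee:4, Quy:2
Vertices with odd degree: Viv, Zed. An Eulerian circuit requires all degrees even.

No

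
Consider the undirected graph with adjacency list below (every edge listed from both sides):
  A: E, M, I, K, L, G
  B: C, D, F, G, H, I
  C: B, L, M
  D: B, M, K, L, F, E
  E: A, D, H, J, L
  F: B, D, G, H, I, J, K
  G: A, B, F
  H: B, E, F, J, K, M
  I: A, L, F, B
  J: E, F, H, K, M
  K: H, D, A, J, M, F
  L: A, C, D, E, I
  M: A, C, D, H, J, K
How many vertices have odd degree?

Degrees: A:6, B:6, C:3, D:6, E:5, F:7, G:3, H:6, I:4, J:5, K:6, L:5, M:6
Odd-degree vertices: C, E, F, G, J, L.

6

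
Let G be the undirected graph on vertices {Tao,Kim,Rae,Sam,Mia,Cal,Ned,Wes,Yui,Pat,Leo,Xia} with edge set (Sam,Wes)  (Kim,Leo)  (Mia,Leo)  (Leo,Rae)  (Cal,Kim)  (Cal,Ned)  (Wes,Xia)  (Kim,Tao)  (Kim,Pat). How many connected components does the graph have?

3

Component: {Yui}
Component: {Sam, Wes, Xia}
Component: {Tao, Kim, Rae, Mia, Cal, Ned, Pat, Leo}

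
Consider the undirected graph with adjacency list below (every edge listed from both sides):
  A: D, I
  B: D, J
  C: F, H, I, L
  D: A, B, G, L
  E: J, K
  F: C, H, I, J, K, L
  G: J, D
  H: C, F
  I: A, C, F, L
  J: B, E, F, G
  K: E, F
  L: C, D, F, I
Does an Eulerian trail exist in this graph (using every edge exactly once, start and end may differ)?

Degrees: A:2, B:2, C:4, D:4, E:2, F:6, G:2, H:2, I:4, J:4, K:2, L:4
Odd-degree vertices: none (0 total).
With 0 odd-degree vertices and all edges in one connected piece, an Eulerian trail exists.

Yes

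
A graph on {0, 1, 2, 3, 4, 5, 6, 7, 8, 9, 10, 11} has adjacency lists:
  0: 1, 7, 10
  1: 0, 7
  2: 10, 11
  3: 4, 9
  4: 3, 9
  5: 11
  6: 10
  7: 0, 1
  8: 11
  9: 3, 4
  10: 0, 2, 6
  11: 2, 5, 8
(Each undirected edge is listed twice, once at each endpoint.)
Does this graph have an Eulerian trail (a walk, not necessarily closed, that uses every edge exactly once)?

No

Degrees: 0:3, 1:2, 2:2, 3:2, 4:2, 5:1, 6:1, 7:2, 8:1, 9:2, 10:3, 11:3
Odd-degree vertices: 0, 5, 6, 8, 10, 11 (6 total).
With 6 odd-degree vertices (more than two), no single trail can use every edge.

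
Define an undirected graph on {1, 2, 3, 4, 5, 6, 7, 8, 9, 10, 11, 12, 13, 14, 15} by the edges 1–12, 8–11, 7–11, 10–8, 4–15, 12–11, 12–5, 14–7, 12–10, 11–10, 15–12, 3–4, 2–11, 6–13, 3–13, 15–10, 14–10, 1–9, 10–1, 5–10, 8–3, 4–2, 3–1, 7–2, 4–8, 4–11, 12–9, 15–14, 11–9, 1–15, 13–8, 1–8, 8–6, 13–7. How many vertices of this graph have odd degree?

8

Degrees: 1:6, 2:3, 3:4, 4:5, 5:2, 6:2, 7:4, 8:7, 9:3, 10:7, 11:7, 12:6, 13:4, 14:3, 15:5
Odd-degree vertices: 2, 4, 8, 9, 10, 11, 14, 15.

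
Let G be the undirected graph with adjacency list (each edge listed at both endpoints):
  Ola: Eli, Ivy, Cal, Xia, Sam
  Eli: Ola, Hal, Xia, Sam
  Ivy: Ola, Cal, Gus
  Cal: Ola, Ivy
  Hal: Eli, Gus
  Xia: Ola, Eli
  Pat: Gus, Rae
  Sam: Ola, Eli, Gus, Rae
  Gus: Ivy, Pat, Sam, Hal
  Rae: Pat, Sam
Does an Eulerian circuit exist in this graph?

Degrees: Ola:5, Eli:4, Ivy:3, Cal:2, Hal:2, Xia:2, Pat:2, Sam:4, Gus:4, Rae:2
Vertices with odd degree: Ola, Ivy. An Eulerian circuit requires all degrees even.

No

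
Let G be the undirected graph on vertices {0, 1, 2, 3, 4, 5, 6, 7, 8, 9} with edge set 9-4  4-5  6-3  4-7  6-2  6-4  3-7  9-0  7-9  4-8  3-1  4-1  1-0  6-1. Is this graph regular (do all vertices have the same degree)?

Degrees: 0:2, 1:4, 2:1, 3:3, 4:6, 5:1, 6:4, 7:3, 8:1, 9:3
Vertex 2 has degree 1 while 4 has degree 6, so the graph is not regular.

No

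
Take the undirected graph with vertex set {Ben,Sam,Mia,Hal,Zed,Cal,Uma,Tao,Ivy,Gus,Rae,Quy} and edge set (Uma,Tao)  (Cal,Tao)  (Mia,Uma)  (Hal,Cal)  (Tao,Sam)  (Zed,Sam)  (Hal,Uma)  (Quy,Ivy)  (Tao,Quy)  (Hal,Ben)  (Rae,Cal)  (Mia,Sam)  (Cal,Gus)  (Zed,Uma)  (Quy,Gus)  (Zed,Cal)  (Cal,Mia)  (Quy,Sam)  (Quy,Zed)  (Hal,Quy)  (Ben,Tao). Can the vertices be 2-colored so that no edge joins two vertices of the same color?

No

The cycle Tao-Sam-Quy-Tao has length 3, which is odd, so the graph is not bipartite.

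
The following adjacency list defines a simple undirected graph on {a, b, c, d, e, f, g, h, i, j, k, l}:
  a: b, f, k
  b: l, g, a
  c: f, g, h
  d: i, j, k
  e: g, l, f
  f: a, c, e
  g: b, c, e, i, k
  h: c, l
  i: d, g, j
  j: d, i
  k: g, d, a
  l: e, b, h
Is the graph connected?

Yes

Starting from a and exploring outward reaches every vertex (a, b, f, k, g, l, e, c, d, i, h, j); the graph is connected.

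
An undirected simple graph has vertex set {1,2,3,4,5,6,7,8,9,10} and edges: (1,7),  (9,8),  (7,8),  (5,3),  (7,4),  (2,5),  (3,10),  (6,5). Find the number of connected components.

2

Component: {1, 4, 7, 8, 9}
Component: {2, 3, 5, 6, 10}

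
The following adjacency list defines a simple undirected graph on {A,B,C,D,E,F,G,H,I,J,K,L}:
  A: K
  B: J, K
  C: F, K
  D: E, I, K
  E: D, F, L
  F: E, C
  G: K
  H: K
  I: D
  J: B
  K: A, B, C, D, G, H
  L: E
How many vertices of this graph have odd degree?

Degrees: A:1, B:2, C:2, D:3, E:3, F:2, G:1, H:1, I:1, J:1, K:6, L:1
Odd-degree vertices: A, D, E, G, H, I, J, L.

8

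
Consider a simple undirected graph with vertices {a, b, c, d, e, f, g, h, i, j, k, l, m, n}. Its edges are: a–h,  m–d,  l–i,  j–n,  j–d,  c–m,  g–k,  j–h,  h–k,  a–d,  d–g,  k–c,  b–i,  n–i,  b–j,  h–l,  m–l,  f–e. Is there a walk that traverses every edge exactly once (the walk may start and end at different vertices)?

Degrees: a:2, b:2, c:2, d:4, e:1, f:1, g:2, h:4, i:3, j:4, k:3, l:3, m:3, n:2
Odd-degree vertices: e, f, i, k, l, m (6 total).
With 6 odd-degree vertices (more than two), no single trail can use every edge.

No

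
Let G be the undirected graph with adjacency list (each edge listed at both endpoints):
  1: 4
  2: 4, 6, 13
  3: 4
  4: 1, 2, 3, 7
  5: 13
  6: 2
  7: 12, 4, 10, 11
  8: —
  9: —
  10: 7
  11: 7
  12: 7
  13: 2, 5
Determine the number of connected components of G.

Component: {8}
Component: {9}
Component: {1, 2, 3, 4, 5, 6, 7, 10, 11, 12, 13}

3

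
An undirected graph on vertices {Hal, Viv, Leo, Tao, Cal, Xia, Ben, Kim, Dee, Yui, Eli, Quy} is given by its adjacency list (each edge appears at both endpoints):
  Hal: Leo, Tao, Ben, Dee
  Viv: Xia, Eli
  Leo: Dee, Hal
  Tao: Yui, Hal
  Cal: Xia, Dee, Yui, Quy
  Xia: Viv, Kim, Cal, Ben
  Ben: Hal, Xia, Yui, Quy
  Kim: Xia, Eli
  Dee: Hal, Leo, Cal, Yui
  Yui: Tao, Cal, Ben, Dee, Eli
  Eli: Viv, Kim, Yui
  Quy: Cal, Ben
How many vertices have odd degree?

2

Degrees: Hal:4, Viv:2, Leo:2, Tao:2, Cal:4, Xia:4, Ben:4, Kim:2, Dee:4, Yui:5, Eli:3, Quy:2
Odd-degree vertices: Yui, Eli.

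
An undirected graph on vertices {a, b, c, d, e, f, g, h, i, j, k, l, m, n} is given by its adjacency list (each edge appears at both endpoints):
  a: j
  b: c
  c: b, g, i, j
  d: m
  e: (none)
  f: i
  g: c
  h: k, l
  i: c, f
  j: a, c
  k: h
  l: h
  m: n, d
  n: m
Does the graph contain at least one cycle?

No

The graph has 14 vertices, 10 edges, and 4 connected components.
A forest on 14 vertices with 4 components has exactly 10 edges, which matches — so no cycle.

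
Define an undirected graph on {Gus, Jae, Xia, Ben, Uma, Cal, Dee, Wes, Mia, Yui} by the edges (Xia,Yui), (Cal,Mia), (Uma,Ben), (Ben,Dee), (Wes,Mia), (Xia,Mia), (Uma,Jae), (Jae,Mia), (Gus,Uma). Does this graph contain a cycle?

|V| = 10, |E| = 9, number of components = 1.
Since 9 = 10 - 1, the graph is a forest and contains no cycle.

No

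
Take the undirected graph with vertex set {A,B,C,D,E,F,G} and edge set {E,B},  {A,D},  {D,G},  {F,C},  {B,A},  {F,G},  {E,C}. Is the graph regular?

Yes

Degrees: A:2, B:2, C:2, D:2, E:2, F:2, G:2
Every vertex has degree 2, so the graph is 2-regular.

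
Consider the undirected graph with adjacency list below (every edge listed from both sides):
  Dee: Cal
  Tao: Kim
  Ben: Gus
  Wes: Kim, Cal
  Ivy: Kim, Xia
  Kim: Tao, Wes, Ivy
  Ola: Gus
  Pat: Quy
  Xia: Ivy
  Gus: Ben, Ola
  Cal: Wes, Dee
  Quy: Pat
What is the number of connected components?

3

Component: {Pat, Quy}
Component: {Ben, Ola, Gus}
Component: {Dee, Tao, Wes, Ivy, Kim, Xia, Cal}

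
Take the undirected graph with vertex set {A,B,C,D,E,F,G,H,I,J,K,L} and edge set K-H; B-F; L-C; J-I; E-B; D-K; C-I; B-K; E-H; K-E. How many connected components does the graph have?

Component: {A}
Component: {G}
Component: {C, I, J, L}
Component: {B, D, E, F, H, K}

4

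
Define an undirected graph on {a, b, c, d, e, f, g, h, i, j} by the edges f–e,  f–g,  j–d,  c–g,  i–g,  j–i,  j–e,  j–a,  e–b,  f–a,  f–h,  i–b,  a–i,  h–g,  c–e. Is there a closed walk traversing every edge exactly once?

No

Degrees: a:3, b:2, c:2, d:1, e:4, f:4, g:4, h:2, i:4, j:4
Vertices with odd degree: a, d. An Eulerian circuit requires all degrees even.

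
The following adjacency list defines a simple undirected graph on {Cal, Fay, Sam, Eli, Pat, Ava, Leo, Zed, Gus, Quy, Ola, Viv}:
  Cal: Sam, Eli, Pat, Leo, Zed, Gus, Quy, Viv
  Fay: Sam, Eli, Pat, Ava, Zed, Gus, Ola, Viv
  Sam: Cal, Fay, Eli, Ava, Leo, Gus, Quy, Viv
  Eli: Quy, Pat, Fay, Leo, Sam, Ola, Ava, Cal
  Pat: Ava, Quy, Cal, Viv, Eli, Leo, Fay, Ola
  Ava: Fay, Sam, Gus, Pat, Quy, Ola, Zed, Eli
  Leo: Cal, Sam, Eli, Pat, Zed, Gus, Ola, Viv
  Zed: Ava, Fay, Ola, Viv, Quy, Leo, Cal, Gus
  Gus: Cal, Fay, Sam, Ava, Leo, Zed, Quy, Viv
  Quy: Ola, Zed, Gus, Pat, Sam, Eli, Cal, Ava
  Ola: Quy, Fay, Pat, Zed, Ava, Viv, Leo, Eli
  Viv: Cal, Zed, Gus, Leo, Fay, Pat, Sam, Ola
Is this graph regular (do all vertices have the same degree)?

Degrees: Cal:8, Fay:8, Sam:8, Eli:8, Pat:8, Ava:8, Leo:8, Zed:8, Gus:8, Quy:8, Ola:8, Viv:8
Every vertex has degree 8, so the graph is 8-regular.

Yes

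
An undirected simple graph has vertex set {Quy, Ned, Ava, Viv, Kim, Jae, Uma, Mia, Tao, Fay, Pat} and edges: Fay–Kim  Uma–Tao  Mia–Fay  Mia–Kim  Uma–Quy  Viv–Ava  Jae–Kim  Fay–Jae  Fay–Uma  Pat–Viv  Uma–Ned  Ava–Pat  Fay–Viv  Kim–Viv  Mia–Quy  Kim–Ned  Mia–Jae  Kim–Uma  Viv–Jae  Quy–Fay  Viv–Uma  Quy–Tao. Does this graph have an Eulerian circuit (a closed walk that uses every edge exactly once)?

Yes

Degrees: Quy:4, Ned:2, Ava:2, Viv:6, Kim:6, Jae:4, Uma:6, Mia:4, Tao:2, Fay:6, Pat:2
Every vertex has even degree and the edges form a single connected piece, so an Eulerian circuit exists.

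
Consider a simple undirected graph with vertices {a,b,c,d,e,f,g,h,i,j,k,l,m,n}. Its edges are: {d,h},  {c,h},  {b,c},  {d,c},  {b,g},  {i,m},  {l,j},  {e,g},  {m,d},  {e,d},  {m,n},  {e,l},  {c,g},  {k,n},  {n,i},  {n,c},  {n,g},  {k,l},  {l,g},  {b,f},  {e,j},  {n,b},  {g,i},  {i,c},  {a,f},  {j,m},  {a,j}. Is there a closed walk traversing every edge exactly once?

Yes

Degrees: a:2, b:4, c:6, d:4, e:4, f:2, g:6, h:2, i:4, j:4, k:2, l:4, m:4, n:6
All degrees are even and the non-isolated vertices are connected — an Eulerian circuit exists.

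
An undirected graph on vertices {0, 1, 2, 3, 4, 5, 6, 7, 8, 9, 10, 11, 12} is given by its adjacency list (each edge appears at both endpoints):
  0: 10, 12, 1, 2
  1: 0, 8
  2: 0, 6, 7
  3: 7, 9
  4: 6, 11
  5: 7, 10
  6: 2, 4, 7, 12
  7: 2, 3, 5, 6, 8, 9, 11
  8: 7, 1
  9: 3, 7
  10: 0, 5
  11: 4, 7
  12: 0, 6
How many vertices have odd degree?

Degrees: 0:4, 1:2, 2:3, 3:2, 4:2, 5:2, 6:4, 7:7, 8:2, 9:2, 10:2, 11:2, 12:2
Odd-degree vertices: 2, 7.

2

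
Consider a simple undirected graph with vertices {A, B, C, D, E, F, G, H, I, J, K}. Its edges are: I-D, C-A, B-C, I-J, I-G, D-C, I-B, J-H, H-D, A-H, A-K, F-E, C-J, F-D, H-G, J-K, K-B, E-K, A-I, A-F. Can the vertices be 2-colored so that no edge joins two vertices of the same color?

Partition the vertices as {C, F, H, I, K} vs {A, B, D, E, G, J}. Each listed edge has one endpoint in each part, so the graph is bipartite.

Yes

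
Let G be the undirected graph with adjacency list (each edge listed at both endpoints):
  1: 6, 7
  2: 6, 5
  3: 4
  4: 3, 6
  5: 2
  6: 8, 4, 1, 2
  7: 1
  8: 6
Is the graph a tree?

Yes

|V| = 8, |E| = 7.
It is connected with exactly 7 edges, hence acyclic — it is a tree.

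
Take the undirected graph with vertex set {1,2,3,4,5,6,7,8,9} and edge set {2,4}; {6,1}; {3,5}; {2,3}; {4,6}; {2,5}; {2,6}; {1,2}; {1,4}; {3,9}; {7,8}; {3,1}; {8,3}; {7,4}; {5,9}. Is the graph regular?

No

Degrees: 1:4, 2:5, 3:5, 4:4, 5:3, 6:3, 7:2, 8:2, 9:2
Vertex 7 has degree 2 while 2 has degree 5, so the graph is not regular.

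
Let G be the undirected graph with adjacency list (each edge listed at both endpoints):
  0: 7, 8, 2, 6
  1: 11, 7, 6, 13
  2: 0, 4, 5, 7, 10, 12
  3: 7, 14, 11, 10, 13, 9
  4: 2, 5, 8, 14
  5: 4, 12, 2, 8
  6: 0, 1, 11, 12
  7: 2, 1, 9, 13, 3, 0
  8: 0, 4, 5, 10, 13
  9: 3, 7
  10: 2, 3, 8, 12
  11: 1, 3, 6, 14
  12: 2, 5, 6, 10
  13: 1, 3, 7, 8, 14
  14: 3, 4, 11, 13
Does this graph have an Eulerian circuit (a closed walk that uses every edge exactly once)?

No

Degrees: 0:4, 1:4, 2:6, 3:6, 4:4, 5:4, 6:4, 7:6, 8:5, 9:2, 10:4, 11:4, 12:4, 13:5, 14:4
8, 13 have odd degree; an Eulerian circuit needs every degree to be even, so none exists.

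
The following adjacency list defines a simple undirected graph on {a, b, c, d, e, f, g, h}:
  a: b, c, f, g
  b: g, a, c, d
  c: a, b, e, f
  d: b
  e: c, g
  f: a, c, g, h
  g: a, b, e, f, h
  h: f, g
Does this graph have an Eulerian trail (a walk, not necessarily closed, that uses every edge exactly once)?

Yes

Degrees: a:4, b:4, c:4, d:1, e:2, f:4, g:5, h:2
Odd-degree vertices: d, g (2 total).
With 2 odd-degree vertices and all edges in one connected piece, an Eulerian trail exists (from d to g).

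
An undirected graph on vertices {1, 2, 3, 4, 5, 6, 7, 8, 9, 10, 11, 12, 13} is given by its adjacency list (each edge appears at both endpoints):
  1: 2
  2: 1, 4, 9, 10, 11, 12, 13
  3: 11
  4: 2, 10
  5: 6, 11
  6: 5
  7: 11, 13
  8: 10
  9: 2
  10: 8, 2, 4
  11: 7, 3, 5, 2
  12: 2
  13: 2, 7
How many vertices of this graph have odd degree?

Degrees: 1:1, 2:7, 3:1, 4:2, 5:2, 6:1, 7:2, 8:1, 9:1, 10:3, 11:4, 12:1, 13:2
Odd-degree vertices: 1, 2, 3, 6, 8, 9, 10, 12.

8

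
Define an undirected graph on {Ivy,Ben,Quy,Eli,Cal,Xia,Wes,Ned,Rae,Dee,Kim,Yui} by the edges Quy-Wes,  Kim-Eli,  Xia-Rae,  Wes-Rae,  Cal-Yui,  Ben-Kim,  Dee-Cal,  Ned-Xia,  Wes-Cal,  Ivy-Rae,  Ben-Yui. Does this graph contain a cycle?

The graph has 12 vertices, 11 edges, and 1 connected component.
Since 11 = 12 - 1, the graph is a forest and contains no cycle.

No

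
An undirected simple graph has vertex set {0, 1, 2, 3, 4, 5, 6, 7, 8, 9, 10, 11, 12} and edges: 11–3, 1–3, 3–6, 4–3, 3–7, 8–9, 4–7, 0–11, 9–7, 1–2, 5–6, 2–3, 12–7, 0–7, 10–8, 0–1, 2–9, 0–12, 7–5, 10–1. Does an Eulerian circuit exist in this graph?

No

Degrees: 0:4, 1:4, 2:3, 3:6, 4:2, 5:2, 6:2, 7:6, 8:2, 9:3, 10:2, 11:2, 12:2
Vertices with odd degree: 2, 9. An Eulerian circuit requires all degrees even.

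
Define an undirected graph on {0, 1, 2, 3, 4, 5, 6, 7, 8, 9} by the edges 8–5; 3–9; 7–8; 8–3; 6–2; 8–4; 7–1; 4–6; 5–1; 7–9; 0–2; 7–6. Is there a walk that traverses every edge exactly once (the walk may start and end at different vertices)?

Yes

Degrees: 0:1, 1:2, 2:2, 3:2, 4:2, 5:2, 6:3, 7:4, 8:4, 9:2
Odd-degree vertices: 0, 6 (2 total).
The non-isolated vertices are connected and exactly 2 have odd degree, so an Eulerian trail exists (from 0 to 6).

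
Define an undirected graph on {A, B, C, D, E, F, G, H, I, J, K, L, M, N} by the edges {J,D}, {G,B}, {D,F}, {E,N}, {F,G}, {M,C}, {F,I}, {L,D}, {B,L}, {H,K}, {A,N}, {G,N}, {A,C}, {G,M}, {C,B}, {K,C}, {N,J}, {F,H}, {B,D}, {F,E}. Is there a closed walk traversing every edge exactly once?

No

Degrees: A:2, B:4, C:4, D:4, E:2, F:5, G:4, H:2, I:1, J:2, K:2, L:2, M:2, N:4
F, I have odd degree; an Eulerian circuit needs every degree to be even, so none exists.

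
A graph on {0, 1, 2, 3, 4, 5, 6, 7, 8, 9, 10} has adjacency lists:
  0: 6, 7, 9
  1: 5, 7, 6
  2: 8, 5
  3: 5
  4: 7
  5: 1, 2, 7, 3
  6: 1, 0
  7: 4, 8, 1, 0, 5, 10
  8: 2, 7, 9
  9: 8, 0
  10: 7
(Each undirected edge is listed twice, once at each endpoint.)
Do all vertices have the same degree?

Degrees: 0:3, 1:3, 2:2, 3:1, 4:1, 5:4, 6:2, 7:6, 8:3, 9:2, 10:1
Vertex 3 has degree 1 while 7 has degree 6, so the graph is not regular.

No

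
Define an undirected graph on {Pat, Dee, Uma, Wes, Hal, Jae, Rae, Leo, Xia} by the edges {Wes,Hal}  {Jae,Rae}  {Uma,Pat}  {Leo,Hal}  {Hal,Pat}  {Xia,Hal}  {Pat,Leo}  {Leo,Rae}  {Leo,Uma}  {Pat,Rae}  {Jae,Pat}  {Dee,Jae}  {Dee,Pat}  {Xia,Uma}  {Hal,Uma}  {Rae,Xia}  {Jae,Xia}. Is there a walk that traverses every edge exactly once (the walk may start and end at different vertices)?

Yes

Degrees: Pat:6, Dee:2, Uma:4, Wes:1, Hal:5, Jae:4, Rae:4, Leo:4, Xia:4
Odd-degree vertices: Wes, Hal (2 total).
With 2 odd-degree vertices and all edges in one connected piece, an Eulerian trail exists (from Wes to Hal).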